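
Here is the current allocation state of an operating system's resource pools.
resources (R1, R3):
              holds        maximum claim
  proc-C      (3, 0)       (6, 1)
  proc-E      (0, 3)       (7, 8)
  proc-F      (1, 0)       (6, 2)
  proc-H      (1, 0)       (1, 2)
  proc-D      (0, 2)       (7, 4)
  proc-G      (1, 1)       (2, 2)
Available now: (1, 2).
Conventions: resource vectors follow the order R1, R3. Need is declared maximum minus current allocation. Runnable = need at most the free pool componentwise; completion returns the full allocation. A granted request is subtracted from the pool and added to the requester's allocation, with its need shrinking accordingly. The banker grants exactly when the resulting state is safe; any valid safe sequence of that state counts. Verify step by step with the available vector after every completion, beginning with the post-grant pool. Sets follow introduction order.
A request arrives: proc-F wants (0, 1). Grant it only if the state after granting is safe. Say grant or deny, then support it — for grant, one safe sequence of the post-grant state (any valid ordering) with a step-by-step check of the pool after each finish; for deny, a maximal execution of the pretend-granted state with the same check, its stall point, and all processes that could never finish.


GRANT: granting preserves safety; a valid post-grant sequence is proc-G, proc-H, proc-C, proc-F, proc-D, proc-E.
Key observation: post-grant, (1, 1) remains, and an order beginning with proc-G completes everyone.
Verifying the post-grant state step by step:
  pool = (1, 1)
  proc-G needs (1, 1) <= (1, 1) -> finishes; pool += (1, 1) = (2, 2)
  proc-H needs (0, 2) <= (2, 2) -> finishes; pool += (1, 0) = (3, 2)
  proc-C needs (3, 1) <= (3, 2) -> finishes; pool += (3, 0) = (6, 2)
  proc-F needs (5, 1) <= (6, 2) -> finishes; pool += (1, 1) = (7, 3)
  proc-D needs (7, 2) <= (7, 3) -> finishes; pool += (0, 2) = (7, 5)
  proc-E needs (7, 5) <= (7, 5) -> finishes; pool += (0, 3) = (7, 8)


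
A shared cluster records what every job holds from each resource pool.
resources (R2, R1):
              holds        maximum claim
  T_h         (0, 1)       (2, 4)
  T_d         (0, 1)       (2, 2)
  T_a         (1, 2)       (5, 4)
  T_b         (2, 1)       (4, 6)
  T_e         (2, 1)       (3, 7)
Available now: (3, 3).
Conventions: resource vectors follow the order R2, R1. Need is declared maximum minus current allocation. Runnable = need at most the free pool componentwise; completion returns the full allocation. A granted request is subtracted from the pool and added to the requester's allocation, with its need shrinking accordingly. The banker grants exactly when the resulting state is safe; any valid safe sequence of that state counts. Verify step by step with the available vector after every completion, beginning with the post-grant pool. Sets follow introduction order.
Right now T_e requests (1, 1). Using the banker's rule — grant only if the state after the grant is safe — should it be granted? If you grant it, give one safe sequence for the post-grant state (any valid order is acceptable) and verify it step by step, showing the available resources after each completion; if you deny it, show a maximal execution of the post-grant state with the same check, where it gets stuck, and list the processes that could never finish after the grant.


DENY. Granting would leave the state unsafe.
Key observation: after T_d, T_h the pool peaks at (2, 4), and each blocked process is short somewhere: T_a on R2; T_b on R1; T_e on R1.
Pretend the grant happened; the run T_d, T_h goes as far as possible. Check, step by step:
  pool = (2, 2)
  T_d: need (2, 1) fits (2, 2); releases (0, 1), pool now (2, 3)
  T_h: need (2, 3) fits (2, 3); releases (0, 1), pool now (2, 4)
  T_a cannot run: need (4, 2) vs free (2, 4) (insufficient R2)
  T_b cannot run: need (2, 5) vs free (2, 4) (insufficient R1)
  T_e cannot run: need (0, 5) vs free (2, 4) (insufficient R1)
Post-grant, the permanently blocked set is T_a, T_b and T_e.


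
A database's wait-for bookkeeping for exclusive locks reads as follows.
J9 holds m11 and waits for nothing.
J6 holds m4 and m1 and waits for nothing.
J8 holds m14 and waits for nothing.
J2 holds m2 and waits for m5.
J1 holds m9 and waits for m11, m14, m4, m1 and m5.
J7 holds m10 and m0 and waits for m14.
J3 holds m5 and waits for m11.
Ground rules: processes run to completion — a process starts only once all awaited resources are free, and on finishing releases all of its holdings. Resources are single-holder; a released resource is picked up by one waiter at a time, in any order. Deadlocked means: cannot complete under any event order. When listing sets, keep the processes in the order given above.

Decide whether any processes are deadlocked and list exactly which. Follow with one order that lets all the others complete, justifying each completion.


Nothing here is deadlocked.
Key observation: no waiting chain loops back on itself — every chain ends at a process that waits on nothing, so everyone eventually runs.
The rest can finish in the order J9, J3, J6, J2, J8, J7, J1.
Check, step by step:
  J9 waits on nothing -> runs at once and releases m11
  J3: everything it awaited (m11) is free; runs, freeing m5
  J6 waits on nothing -> runs at once and releases m4 and m1
  J2: everything it awaited (m5) is free; runs, freeing m2
  J8 waits on nothing -> runs at once and releases m14
  J7: everything it awaited (m14) is free; runs, freeing m10 and m0
  J1: everything it awaited (m11, m14, m4, m1 and m5) is free; runs, freeing m9


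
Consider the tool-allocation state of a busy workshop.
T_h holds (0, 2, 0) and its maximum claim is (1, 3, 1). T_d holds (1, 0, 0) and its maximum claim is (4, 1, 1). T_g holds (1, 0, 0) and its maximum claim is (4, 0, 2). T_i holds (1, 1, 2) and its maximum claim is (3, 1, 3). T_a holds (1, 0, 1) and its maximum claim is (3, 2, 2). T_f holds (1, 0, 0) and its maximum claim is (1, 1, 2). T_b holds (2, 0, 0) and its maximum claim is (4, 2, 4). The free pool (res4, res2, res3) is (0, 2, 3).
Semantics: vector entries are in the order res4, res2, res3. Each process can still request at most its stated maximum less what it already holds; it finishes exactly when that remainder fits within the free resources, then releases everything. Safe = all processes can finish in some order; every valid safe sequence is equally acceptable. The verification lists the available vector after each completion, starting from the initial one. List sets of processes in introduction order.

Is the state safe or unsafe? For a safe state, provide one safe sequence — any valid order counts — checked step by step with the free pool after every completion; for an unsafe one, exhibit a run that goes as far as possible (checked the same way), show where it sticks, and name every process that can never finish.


UNSAFE.
Key observation: once T_f, T_h finish, the pool peaks at (1, 4, 3) — and every remaining process still needs more res4 than that.
The run T_f, T_h cannot be extended any further. Check, step by step:
  pool = (0, 2, 3)
  T_f needs (0, 1, 2) <= (0, 2, 3) -> finishes; pool += (1, 0, 0) = (1, 2, 3)
  T_h needs (1, 1, 1) <= (1, 2, 3) -> finishes; pool += (0, 2, 0) = (1, 4, 3)
  T_d cannot run: need (3, 1, 1) vs free (1, 4, 3) (insufficient res4)
  T_g cannot run: need (3, 0, 2) vs free (1, 4, 3) (insufficient res4)
  T_i cannot run: need (2, 0, 1) vs free (1, 4, 3) (insufficient res4)
  T_a cannot run: need (2, 2, 1) vs free (1, 4, 3) (insufficient res4)
  T_b cannot run: need (2, 2, 4) vs free (1, 4, 3) (insufficient res4 and res3)
Processes that can never finish: T_d, T_g, T_i, T_a and T_b.


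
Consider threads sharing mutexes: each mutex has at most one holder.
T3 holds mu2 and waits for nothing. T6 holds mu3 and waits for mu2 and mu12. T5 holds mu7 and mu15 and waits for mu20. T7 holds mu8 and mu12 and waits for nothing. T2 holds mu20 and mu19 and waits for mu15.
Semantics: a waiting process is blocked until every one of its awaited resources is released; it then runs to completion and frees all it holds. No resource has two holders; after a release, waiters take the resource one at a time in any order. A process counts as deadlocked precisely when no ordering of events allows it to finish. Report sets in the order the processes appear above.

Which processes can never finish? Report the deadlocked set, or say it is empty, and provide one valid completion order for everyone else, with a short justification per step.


Deadlocked: T5 and T2.
Key observation: the loop T5 -> T2 -> T5 blocks itself forever; no other process is dragged down with it.
The rest can finish in the order T3, T7, T6.
Step-by-step check:
  T3 waits on nothing -> runs at once and releases mu2
  T7 waits on nothing -> runs at once and releases mu8 and mu12
  T6: everything it awaited (mu2 and mu12) is free; runs, freeing mu3


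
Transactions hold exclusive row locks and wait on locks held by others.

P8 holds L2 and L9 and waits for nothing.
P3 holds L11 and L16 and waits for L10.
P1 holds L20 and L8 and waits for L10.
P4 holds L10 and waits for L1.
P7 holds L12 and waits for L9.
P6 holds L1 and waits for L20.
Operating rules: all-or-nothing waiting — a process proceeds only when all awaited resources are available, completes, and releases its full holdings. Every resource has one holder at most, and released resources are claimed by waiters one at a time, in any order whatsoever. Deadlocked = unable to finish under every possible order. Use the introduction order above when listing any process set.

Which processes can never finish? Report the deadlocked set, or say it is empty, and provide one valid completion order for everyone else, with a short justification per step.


Deadlocked set: P3, P1, P4 and P6.
Key observation: along P4 -> P6 -> P1 -> P4, each member waits on what the next one holds — a deadlock; P3 waits into the deadlock from upstream.
The rest can finish in the order P8, P7.
Verifying each step:
  P8: no waits; runs immediately, freeing L2 and L9
  run P7 (all its waits — L9 — are resolved); releases L12


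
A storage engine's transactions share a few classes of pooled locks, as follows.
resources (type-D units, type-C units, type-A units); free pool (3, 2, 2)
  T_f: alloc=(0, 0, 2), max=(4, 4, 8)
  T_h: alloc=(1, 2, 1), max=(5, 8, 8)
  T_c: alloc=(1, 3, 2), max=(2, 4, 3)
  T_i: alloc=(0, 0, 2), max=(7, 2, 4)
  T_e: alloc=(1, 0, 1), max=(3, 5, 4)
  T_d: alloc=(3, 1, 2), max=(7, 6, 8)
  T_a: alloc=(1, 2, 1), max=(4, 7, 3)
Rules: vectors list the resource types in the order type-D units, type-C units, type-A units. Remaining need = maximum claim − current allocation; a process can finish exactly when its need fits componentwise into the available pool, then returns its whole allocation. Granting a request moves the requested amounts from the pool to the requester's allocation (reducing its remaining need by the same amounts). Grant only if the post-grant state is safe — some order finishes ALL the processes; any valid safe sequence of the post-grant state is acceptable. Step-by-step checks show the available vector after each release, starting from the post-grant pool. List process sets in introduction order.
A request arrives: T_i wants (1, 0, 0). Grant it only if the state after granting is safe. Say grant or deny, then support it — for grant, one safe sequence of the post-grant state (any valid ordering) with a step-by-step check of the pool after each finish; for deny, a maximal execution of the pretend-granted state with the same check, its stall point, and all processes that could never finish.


GRANT: granting preserves safety; a valid post-grant sequence is T_c, T_a, T_e, T_d, T_f, T_i, T_h.
Key observation: with (2, 2, 2) left after the transfer, T_c can run at once — the state stays safe.
Check on the post-grant state, step by step:
  pool = (2, 2, 2)
  T_c: need (1, 1, 1) fits (2, 2, 2); releases (1, 3, 2), pool now (3, 5, 4)
  T_a: need (3, 5, 2) fits (3, 5, 4); releases (1, 2, 1), pool now (4, 7, 5)
  T_e: need (2, 5, 3) fits (4, 7, 5); releases (1, 0, 1), pool now (5, 7, 6)
  T_d: need (4, 5, 6) fits (5, 7, 6); releases (3, 1, 2), pool now (8, 8, 8)
  T_f: need (4, 4, 6) fits (8, 8, 8); releases (0, 0, 2), pool now (8, 8, 10)
  T_i: need (6, 2, 2) fits (8, 8, 10); releases (1, 0, 2), pool now (9, 8, 12)
  T_h: need (4, 6, 7) fits (9, 8, 12); releases (1, 2, 1), pool now (10, 10, 13)


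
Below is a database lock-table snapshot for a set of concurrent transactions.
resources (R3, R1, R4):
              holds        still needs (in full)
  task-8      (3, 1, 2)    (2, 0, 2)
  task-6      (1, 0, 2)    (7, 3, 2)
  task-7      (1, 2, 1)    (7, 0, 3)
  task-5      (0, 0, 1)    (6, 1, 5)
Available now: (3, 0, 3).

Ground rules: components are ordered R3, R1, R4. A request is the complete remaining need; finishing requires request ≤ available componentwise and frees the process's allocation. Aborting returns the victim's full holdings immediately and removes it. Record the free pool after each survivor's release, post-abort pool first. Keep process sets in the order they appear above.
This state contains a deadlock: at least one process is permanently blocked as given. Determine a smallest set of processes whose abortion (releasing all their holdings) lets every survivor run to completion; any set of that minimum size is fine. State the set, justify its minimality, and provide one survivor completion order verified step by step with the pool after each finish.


Abort task-6.
Key observation: before aborting task-6, task-7 was permanently blocked — no order could ever run it; afterwards it completes at step 2.
Minimality: the empty abort set fails — the state is deadlocked as it stands.
Survivors finish in the order: task-8, task-7, task-5. Step-by-step check (pool after the aborts first):
  pool = (4, 0, 5)
  task-8 needs (2, 0, 2) <= (4, 0, 5) -> finishes; pool += (3, 1, 2) = (7, 1, 7)
  task-7 needs (7, 0, 3) <= (7, 1, 7) -> finishes; pool += (1, 2, 1) = (8, 3, 8)
  task-5 needs (6, 1, 5) <= (8, 3, 8) -> finishes; pool += (0, 0, 1) = (8, 3, 9)


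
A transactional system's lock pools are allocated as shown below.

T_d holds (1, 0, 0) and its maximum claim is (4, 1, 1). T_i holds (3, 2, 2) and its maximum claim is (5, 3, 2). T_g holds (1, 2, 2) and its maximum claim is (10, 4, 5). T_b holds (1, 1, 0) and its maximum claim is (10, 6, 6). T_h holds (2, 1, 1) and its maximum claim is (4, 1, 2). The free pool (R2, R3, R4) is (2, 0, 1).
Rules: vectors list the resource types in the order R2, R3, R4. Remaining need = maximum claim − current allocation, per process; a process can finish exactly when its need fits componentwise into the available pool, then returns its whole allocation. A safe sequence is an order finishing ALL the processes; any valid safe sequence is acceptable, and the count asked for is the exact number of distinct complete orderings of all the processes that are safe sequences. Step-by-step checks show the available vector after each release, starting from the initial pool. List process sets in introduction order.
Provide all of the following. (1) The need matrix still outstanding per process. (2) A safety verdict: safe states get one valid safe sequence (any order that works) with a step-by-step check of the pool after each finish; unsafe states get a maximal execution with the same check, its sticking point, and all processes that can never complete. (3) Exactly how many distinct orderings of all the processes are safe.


(1) Remaining need (order R2, R3, R4):
  T_d: (3, 1, 1)
  T_i: (2, 1, 0)
  T_g: (9, 2, 3)
  T_b: (9, 5, 6)
  T_h: (2, 0, 1)
(2) UNSAFE.
Key observation: no order helps: past T_h, T_d, T_i, the free pool tops out at (8, 3, 4), below what each blocked process needs in R2.
Going as far as possible: T_h, T_d, T_i; after that, nothing fits. Step-by-step check:
  pool = (2, 0, 1)
  T_h needs (2, 0, 1) <= (2, 0, 1) -> finishes; pool += (2, 1, 1) = (4, 1, 2)
  T_d needs (3, 1, 1) <= (4, 1, 2) -> finishes; pool += (1, 0, 0) = (5, 1, 2)
  T_i needs (2, 1, 0) <= (5, 1, 2) -> finishes; pool += (3, 2, 2) = (8, 3, 4)
  T_g still needs (9, 2, 3) but only (8, 3, 4) is free — short on R2
  T_b still needs (9, 5, 6) but only (8, 3, 4) is free — short on R2, R3 and R4
Processes that can never finish: T_g and T_b.
(3) Precisely 0 of the possible complete orderings are safe sequences.


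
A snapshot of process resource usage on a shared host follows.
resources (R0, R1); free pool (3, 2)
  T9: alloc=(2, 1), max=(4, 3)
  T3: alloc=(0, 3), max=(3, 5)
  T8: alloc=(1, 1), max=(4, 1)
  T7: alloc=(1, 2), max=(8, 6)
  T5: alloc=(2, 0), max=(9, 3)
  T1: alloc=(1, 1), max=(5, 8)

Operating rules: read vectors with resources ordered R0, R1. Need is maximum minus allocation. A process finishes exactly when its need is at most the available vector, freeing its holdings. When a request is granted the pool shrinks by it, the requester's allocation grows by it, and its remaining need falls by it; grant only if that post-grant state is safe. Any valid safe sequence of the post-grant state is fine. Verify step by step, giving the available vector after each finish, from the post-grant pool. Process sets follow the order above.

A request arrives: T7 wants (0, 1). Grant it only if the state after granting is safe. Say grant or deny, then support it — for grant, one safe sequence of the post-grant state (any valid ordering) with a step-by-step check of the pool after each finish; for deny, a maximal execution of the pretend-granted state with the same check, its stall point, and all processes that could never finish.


DENY: after the grant no complete ordering would exist.
Key observation: after T8, T3, T9 the pool peaks at (6, 6), and each blocked process is short somewhere: T7 on R0; T5 on R0; T1 on R1.
Pretend the grant happened; the run T8, T3, T9 goes as far as possible. Check, step by step:
  pool = (3, 1)
  T8 needs (3, 0) <= (3, 1) -> finishes; pool += (1, 1) = (4, 2)
  T3 needs (3, 2) <= (4, 2) -> finishes; pool += (0, 3) = (4, 5)
  T9 needs (2, 2) <= (4, 5) -> finishes; pool += (2, 1) = (6, 6)
  T7 cannot run: need (7, 3) vs free (6, 6) (insufficient R0)
  T5 cannot run: need (7, 3) vs free (6, 6) (insufficient R0)
  T1 cannot run: need (4, 7) vs free (6, 6) (insufficient R1)
Post-grant, the permanently blocked set is T7, T5 and T1.


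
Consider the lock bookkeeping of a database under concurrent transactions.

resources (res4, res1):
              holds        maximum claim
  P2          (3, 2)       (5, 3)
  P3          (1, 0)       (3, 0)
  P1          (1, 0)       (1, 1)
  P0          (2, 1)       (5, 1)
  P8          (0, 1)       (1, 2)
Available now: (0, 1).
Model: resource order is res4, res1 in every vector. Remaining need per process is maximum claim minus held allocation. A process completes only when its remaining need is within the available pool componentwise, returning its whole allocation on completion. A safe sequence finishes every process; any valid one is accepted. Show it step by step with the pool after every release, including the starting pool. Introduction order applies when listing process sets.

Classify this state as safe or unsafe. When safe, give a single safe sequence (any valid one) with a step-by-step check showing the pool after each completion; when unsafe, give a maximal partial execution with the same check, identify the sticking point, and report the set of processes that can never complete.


UNSAFE — no complete ordering exists.
Key observation: no order helps: past P1, P8, the free pool tops out at (1, 2), below what each blocked process needs in res4.
A maximal execution: P1, P8 — then nothing else fits. Walking it through:
  pool = (0, 1)
  P1: need (0, 1) fits (0, 1); releases (1, 0), pool now (1, 1)
  P8: need (1, 1) fits (1, 1); releases (0, 1), pool now (1, 2)
  P2 cannot run: need (2, 1) vs free (1, 2) (insufficient res4)
  P3 cannot run: need (2, 0) vs free (1, 2) (insufficient res4)
  P0 cannot run: need (3, 0) vs free (1, 2) (insufficient res4)
Never able to finish: P2, P3 and P0.


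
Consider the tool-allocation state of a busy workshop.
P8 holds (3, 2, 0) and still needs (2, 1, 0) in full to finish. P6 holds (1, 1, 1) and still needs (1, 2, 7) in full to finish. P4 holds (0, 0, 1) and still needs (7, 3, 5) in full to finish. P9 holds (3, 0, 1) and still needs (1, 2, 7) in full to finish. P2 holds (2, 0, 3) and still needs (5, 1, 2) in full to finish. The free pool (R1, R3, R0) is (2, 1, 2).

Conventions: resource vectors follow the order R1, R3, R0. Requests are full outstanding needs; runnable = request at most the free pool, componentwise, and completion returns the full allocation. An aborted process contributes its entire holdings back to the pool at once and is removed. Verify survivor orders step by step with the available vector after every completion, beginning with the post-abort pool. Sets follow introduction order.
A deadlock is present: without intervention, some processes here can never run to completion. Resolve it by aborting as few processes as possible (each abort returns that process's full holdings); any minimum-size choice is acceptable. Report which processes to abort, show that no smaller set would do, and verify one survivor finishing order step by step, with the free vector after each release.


Minimum abort set: P9.
Key observation: before aborting P9, P6 was permanently blocked — no order could ever run it; afterwards it completes at step 4.
Minimality: the empty abort set fails — the state is deadlocked as it stands.
The survivors complete as P8, P2, P4, P6. Walking it through (starting from the post-abort pool):
  pool = (5, 1, 3)
  P8 needs (2, 1, 0) <= (5, 1, 3) -> finishes; pool += (3, 2, 0) = (8, 3, 3)
  P2 needs (5, 1, 2) <= (8, 3, 3) -> finishes; pool += (2, 0, 3) = (10, 3, 6)
  P4 needs (7, 3, 5) <= (10, 3, 6) -> finishes; pool += (0, 0, 1) = (10, 3, 7)
  P6 needs (1, 2, 7) <= (10, 3, 7) -> finishes; pool += (1, 1, 1) = (11, 4, 8)


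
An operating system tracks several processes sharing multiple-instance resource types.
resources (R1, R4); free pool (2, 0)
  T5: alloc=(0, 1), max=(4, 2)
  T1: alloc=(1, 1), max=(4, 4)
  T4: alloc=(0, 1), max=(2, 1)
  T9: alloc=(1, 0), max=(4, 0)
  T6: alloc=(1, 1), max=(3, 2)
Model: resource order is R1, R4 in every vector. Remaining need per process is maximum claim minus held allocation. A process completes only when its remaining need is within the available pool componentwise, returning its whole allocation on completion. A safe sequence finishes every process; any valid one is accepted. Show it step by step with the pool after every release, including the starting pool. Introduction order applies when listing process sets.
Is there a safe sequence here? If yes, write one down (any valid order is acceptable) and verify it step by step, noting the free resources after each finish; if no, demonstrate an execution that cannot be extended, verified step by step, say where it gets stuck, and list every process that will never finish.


The state is SAFE; one workable sequence: T4, T6, T9, T5, T1.
Key observation: reading the order forward, T4 is the first process whose need (2, 0) meets the free pool (2, 0) exactly on a resource it requests.
Walking it through:
  pool = (2, 0)
  T4 needs (2, 0) <= (2, 0) -> finishes; pool += (0, 1) = (2, 1)
  T6 needs (2, 1) <= (2, 1) -> finishes; pool += (1, 1) = (3, 2)
  T9 needs (3, 0) <= (3, 2) -> finishes; pool += (1, 0) = (4, 2)
  T5 needs (4, 1) <= (4, 2) -> finishes; pool += (0, 1) = (4, 3)
  T1 needs (3, 3) <= (4, 3) -> finishes; pool += (1, 1) = (5, 4)


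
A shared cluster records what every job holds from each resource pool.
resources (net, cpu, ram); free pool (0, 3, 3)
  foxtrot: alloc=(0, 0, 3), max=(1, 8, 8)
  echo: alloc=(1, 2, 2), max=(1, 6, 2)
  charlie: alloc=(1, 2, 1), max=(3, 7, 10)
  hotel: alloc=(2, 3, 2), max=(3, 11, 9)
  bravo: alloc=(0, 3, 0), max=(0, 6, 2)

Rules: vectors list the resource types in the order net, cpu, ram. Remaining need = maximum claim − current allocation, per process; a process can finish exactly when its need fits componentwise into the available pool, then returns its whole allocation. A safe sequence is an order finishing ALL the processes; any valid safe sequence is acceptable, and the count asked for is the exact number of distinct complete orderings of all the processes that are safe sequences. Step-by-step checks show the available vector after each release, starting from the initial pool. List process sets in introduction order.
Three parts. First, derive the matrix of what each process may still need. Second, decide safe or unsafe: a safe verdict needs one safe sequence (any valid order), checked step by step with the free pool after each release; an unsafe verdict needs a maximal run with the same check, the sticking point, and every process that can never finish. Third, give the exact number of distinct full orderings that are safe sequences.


(1) Outstanding need per process (order net, cpu, ram):
  foxtrot: (1, 8, 5)
  echo: (0, 4, 0)
  charlie: (2, 5, 9)
  hotel: (1, 8, 7)
  bravo: (0, 3, 2)
(2) The state is SAFE; one workable sequence: bravo, echo, foxtrot, hotel, charlie.
Key observation: the first exact fit in this order is bravo — it needs (0, 3, 2) with (0, 3, 3) free, meeting a requested resource to the last unit.
Verifying each step:
  pool = (0, 3, 3)
  run bravo (needs (0, 3, 2), free (0, 3, 3)); after release of (0, 3, 0) the pool is (0, 6, 3)
  run echo (needs (0, 4, 0), free (0, 6, 3)); after release of (1, 2, 2) the pool is (1, 8, 5)
  run foxtrot (needs (1, 8, 5), free (1, 8, 5)); after release of (0, 0, 3) the pool is (1, 8, 8)
  run hotel (needs (1, 8, 7), free (1, 8, 8)); after release of (2, 3, 2) the pool is (3, 11, 10)
  run charlie (needs (2, 5, 9), free (3, 11, 10)); after release of (1, 2, 1) the pool is (4, 13, 11)
(3) The exact count: 1 of the possible complete orderings is a safe sequence.


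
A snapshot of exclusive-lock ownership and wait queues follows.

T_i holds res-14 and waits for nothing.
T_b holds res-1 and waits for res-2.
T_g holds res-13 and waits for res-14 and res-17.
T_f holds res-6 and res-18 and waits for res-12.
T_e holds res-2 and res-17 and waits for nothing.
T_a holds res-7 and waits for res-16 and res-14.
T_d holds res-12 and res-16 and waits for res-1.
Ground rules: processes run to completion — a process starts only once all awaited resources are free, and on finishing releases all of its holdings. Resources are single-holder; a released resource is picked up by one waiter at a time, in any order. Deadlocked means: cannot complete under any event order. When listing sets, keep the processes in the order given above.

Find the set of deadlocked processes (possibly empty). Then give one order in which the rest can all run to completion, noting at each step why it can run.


Nothing here is deadlocked.
Key observation: all waits point, directly or indirectly, at processes that can finish, so nothing is permanently blocked.
The rest can finish in the order T_e, T_b, T_d, T_f, T_i, T_g, T_a.
Step-by-step check:
  T_e: no waits; runs immediately, freeing res-2 and res-17
  run T_b (all its waits — res-2 — are resolved); releases res-1
  run T_d (all its waits — res-1 — are resolved); releases res-12 and res-16
  run T_f (all its waits — res-12 — are resolved); releases res-6 and res-18
  T_i: no waits; runs immediately, freeing res-14
  run T_g (all its waits — res-14 and res-17 — are resolved); releases res-13
  run T_a (all its waits — res-16 and res-14 — are resolved); releases res-7


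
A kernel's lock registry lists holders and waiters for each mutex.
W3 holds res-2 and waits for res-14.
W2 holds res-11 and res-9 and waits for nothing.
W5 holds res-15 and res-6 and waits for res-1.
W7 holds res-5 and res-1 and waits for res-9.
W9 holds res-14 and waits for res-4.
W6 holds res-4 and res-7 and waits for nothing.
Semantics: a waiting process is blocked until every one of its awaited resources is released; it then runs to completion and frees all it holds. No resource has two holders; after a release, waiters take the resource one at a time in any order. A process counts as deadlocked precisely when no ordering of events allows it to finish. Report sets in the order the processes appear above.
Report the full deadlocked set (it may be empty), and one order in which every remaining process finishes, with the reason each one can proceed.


No process is deadlocked.
Key observation: although several processes wait, no cycle exists — each chain bottoms out at a free runner.
One completion order for the rest: W6, W9, W3, W2, W7, W5.
Verifying each step:
  W6: no waits; runs immediately, freeing res-4 and res-7
  W9: everything it awaited (res-4) is free; runs, freeing res-14
  W3: everything it awaited (res-14) is free; runs, freeing res-2
  W2: no waits; runs immediately, freeing res-11 and res-9
  W7: everything it awaited (res-9) is free; runs, freeing res-5 and res-1
  W5: everything it awaited (res-1) is free; runs, freeing res-15 and res-6


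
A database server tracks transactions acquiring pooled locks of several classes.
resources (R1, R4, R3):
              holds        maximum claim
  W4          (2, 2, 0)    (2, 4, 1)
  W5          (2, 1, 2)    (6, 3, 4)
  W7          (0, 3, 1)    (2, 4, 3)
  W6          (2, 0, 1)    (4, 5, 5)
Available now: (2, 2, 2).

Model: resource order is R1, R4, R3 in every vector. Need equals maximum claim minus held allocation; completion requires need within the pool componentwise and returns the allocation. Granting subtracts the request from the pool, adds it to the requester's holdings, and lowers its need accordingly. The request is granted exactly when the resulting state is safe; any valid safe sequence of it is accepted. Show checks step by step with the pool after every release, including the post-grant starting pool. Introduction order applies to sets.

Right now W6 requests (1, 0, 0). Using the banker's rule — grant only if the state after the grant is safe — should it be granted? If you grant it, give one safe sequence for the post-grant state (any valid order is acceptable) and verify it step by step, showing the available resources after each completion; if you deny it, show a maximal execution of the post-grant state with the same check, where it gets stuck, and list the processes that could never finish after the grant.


DENY. Granting would leave the state unsafe.
Key observation: after W4, W7 the pool peaks at (3, 7, 3), and each blocked process is short somewhere: W5 on R1; W6 on R3.
After a pretend grant, a maximal execution: W4, W7 — then nothing else fits. Step-by-step check:
  pool = (1, 2, 2)
  W4 needs (0, 2, 1) <= (1, 2, 2) -> finishes; pool += (2, 2, 0) = (3, 4, 2)
  W7 needs (2, 1, 2) <= (3, 4, 2) -> finishes; pool += (0, 3, 1) = (3, 7, 3)
  W5 cannot run: need (4, 2, 2) vs free (3, 7, 3) (insufficient R1)
  W6 cannot run: need (1, 5, 4) vs free (3, 7, 3) (insufficient R3)
Had the request been granted, W5 and W6 could never finish.


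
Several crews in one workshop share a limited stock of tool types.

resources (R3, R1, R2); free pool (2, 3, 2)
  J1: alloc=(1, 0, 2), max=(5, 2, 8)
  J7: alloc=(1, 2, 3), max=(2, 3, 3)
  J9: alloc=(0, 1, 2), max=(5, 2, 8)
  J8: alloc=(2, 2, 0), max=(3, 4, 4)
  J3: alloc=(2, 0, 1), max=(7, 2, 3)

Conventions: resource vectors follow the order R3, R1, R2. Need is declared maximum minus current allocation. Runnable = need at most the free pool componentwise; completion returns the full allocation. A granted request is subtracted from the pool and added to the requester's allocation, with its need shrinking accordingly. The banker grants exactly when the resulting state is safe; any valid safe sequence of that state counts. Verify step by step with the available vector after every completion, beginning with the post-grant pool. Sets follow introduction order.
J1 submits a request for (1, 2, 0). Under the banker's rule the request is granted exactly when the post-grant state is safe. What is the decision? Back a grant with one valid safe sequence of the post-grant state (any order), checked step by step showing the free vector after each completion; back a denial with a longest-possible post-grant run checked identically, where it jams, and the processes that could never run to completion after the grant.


DENY — the pretend-granted state is unsafe.
Key observation: after J7, J8 the pool peaks at (4, 5, 5), and each blocked process is short somewhere: J1 on R2; J9 on R3, R2; J3 on R3.
On the post-grant state, J7, J8 is a maximal run — nothing extends it. Walking it through:
  pool = (1, 1, 2)
  J7 needs (1, 1, 0) <= (1, 1, 2) -> finishes; pool += (1, 2, 3) = (2, 3, 5)
  J8 needs (1, 2, 4) <= (2, 3, 5) -> finishes; pool += (2, 2, 0) = (4, 5, 5)
  blocked: J1 wants (3, 0, 6), pool (4, 5, 5) — not enough R2
  blocked: J9 wants (5, 1, 6), pool (4, 5, 5) — not enough R3 and R2
  blocked: J3 wants (5, 2, 2), pool (4, 5, 5) — not enough R3
Processes that could never finish after the grant: J1, J9 and J3.


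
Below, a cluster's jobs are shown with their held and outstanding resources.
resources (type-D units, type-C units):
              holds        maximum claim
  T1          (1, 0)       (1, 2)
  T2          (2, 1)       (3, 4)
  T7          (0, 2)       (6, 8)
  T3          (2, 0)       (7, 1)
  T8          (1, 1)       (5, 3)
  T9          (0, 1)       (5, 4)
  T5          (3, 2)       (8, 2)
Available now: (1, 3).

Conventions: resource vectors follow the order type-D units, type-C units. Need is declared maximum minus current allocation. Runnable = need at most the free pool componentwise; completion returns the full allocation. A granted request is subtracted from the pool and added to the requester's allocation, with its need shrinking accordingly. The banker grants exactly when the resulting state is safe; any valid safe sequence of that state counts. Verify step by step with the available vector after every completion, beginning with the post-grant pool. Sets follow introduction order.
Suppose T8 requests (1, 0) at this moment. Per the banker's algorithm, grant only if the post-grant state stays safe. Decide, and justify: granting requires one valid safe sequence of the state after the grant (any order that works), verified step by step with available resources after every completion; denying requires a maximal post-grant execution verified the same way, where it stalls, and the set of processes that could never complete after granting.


GRANT. The post-grant state is safe; one safe sequence: T1, T2, T8, T5, T7, T9, T3.
Key observation: granting shrinks the pool to (0, 3), yet T1 still fits and the chain goes through.
Check on the post-grant state, step by step:
  pool = (0, 3)
  T1 needs (0, 2) <= (0, 3) -> finishes; pool += (1, 0) = (1, 3)
  T2 needs (1, 3) <= (1, 3) -> finishes; pool += (2, 1) = (3, 4)
  T8 needs (3, 2) <= (3, 4) -> finishes; pool += (2, 1) = (5, 5)
  T5 needs (5, 0) <= (5, 5) -> finishes; pool += (3, 2) = (8, 7)
  T7 needs (6, 6) <= (8, 7) -> finishes; pool += (0, 2) = (8, 9)
  T9 needs (5, 3) <= (8, 9) -> finishes; pool += (0, 1) = (8, 10)
  T3 needs (5, 1) <= (8, 10) -> finishes; pool += (2, 0) = (10, 10)


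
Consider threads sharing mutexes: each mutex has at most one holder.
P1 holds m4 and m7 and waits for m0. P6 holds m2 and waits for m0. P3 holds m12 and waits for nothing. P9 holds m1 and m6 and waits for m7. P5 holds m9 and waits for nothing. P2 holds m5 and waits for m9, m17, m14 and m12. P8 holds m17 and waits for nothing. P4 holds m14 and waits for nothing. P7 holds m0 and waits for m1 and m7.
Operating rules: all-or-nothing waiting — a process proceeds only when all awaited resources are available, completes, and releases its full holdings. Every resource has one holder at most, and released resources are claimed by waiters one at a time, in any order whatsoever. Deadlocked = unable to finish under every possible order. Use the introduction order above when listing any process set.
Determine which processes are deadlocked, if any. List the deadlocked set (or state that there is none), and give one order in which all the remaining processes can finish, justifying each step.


Deadlocked set: P1, P6, P9 and P7.
Key observation: the cycle P1 -> P7 -> P1 can never break — each member waits on the next; P9 is caught in further circular waits and P6 waits into the deadlock from upstream.
The rest can finish in the order P8, P4, P3, P5, P2.
Check, step by step:
  P8 waits on nothing -> runs at once and releases m17
  P4 waits on nothing -> runs at once and releases m14
  P3 waits on nothing -> runs at once and releases m12
  P5 waits on nothing -> runs at once and releases m9
  P2 waits on m9, m17, m14 and m12 — all released -> runs and releases m5


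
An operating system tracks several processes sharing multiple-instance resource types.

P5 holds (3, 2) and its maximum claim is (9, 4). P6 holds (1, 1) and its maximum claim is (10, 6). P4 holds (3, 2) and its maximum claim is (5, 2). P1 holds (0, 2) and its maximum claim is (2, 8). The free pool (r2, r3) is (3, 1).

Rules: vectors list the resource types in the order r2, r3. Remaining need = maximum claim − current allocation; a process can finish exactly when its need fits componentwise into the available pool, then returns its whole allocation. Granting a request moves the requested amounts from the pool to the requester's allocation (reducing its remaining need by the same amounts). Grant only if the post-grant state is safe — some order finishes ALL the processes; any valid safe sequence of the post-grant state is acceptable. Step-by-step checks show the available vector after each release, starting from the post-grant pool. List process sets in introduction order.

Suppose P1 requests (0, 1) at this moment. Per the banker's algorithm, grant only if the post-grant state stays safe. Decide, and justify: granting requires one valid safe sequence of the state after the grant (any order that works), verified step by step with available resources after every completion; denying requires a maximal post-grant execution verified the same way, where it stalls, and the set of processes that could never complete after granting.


DENY — the pretend-granted state is unsafe.
Key observation: even finishing P4, P5 leaves just (9, 4) free — too little r3 for any of the remaining processes.
On the post-grant state, P4, P5 is a maximal run — nothing extends it. Step-by-step check:
  pool = (3, 0)
  P4 needs (2, 0) <= (3, 0) -> finishes; pool += (3, 2) = (6, 2)
  P5 needs (6, 2) <= (6, 2) -> finishes; pool += (3, 2) = (9, 4)
  P6 still needs (9, 5) but only (9, 4) is free — short on r3
  P1 still needs (2, 5) but only (9, 4) is free — short on r3
Processes that could never finish after the grant: P6 and P1.


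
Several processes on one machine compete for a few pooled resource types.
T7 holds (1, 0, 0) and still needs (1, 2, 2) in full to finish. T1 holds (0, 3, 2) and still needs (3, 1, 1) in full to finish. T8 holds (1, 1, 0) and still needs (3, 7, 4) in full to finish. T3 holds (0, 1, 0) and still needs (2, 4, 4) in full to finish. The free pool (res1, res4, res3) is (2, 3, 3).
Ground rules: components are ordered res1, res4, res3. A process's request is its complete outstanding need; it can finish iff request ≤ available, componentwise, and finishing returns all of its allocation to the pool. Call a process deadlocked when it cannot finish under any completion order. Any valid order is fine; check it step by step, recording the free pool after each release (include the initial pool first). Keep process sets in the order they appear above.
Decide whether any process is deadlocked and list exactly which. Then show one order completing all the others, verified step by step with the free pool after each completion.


Nothing here is deadlocked.
Key observation: no deadlock: T7 fits now, and the freed resources carry the rest through.
One completion order for the rest: T7, T1, T3, T8. Check, step by step:
  pool = (2, 3, 3)
  run T7 (needs (1, 2, 2), free (2, 3, 3)); after release of (1, 0, 0) the pool is (3, 3, 3)
  run T1 (needs (3, 1, 1), free (3, 3, 3)); after release of (0, 3, 2) the pool is (3, 6, 5)
  run T3 (needs (2, 4, 4), free (3, 6, 5)); after release of (0, 1, 0) the pool is (3, 7, 5)
  run T8 (needs (3, 7, 4), free (3, 7, 5)); after release of (1, 1, 0) the pool is (4, 8, 5)
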